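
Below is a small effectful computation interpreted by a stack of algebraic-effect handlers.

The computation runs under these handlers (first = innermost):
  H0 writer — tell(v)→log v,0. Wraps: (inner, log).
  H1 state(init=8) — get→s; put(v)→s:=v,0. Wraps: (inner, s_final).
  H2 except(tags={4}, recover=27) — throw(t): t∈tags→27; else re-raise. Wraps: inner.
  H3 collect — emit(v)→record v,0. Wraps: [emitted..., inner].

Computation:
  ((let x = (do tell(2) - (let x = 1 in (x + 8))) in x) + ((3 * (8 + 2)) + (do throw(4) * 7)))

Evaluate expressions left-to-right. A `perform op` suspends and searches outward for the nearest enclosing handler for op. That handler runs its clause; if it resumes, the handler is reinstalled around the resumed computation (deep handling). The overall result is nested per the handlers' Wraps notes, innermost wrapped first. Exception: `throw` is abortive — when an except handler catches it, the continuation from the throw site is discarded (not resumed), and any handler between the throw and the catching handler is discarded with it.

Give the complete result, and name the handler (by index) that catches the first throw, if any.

Answer: [27] ; first throw caught by: H2

Evaluation trace:
tell(2) @ H0 ⇒ log+=2
throw(4) @ H2 caught ⇒ 27
H3 returns [27]
= [27]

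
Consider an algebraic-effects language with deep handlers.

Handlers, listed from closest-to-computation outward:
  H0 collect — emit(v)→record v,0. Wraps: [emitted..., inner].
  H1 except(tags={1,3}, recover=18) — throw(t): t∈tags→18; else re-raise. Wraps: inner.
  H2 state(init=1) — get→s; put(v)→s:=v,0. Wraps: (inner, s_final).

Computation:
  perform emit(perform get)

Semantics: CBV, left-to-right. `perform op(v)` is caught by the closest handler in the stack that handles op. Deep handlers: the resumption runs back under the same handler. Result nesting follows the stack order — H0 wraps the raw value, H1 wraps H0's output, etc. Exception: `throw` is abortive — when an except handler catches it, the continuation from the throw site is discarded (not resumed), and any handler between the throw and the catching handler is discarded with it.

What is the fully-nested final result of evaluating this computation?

Step-by-step:
get @ H2 ⇒ 1
emit(1) @ H0 ⇒ out+=1
H0 returns [1, 0]
H1 returns [1, 0]
H2 returns ([1, 0], 1)
= ([1, 0], 1)

Answer: ([1, 0], 1)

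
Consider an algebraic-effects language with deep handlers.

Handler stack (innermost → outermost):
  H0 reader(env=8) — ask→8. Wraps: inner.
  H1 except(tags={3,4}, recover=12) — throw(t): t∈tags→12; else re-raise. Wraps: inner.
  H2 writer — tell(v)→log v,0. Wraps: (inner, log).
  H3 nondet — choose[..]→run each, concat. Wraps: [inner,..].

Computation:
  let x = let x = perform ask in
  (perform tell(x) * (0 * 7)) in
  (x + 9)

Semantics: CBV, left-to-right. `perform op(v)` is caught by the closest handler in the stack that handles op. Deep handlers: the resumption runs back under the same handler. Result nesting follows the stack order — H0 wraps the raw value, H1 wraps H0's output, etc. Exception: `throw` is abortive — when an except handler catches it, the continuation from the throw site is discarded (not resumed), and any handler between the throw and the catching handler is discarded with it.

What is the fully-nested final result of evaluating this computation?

Answer: [(9, (8))]

Working:
ask @ H0 ⇒ 8
tell(8) @ H2 ⇒ log+=8
H0 returns 9
H1 returns 9
H2 returns (9, (8))
H3 returns [(9, (8))]
= [(9, (8))]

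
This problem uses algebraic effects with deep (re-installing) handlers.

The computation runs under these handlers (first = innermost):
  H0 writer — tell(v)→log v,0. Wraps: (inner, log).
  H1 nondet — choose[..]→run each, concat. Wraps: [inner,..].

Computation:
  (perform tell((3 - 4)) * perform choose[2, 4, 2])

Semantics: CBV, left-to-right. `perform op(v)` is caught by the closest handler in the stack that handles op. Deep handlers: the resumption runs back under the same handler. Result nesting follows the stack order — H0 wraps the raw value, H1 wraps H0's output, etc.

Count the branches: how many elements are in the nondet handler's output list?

Answer: 3

Evaluation trace:
tell(-1) @ H0 ⇒ log+=-1
choose[2, 4, 2] @ H1
  branch[0] choose=2:
    H0 returns (0, (-1))
    H1 returns [(0, (-1))]
  branch[1] choose=4:
    H0 returns (0, (-1))
    H1 returns [(0, (-1))]
  branch[2] choose=2:
    H0 returns (0, (-1))
    H1 returns [(0, (-1))]
= [(0, (-1)), (0, (-1)), (0, (-1))]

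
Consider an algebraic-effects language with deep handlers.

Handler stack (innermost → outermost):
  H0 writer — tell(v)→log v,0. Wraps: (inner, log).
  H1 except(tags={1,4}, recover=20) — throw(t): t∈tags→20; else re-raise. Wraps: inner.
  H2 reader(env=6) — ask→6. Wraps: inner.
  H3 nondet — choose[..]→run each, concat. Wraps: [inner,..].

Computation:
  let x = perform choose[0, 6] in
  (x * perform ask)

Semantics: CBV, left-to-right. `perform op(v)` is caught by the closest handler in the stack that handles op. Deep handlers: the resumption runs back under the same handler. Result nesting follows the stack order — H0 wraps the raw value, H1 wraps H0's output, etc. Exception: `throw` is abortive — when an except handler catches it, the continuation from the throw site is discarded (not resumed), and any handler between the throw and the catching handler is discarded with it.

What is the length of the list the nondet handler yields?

Evaluation trace:
choose[0, 6] @ H3
  branch[0] choose=0:
    ask @ H2 ⇒ 6
    H0 returns (0, ())
    H1 returns (0, ())
    H2 returns (0, ())
    H3 returns [(0, ())]
  branch[1] choose=6:
    ask @ H2 ⇒ 6
    H0 returns (36, ())
    H1 returns (36, ())
    H2 returns (36, ())
    H3 returns [(36, ())]
= [(0, ()), (36, ())]

Answer: 2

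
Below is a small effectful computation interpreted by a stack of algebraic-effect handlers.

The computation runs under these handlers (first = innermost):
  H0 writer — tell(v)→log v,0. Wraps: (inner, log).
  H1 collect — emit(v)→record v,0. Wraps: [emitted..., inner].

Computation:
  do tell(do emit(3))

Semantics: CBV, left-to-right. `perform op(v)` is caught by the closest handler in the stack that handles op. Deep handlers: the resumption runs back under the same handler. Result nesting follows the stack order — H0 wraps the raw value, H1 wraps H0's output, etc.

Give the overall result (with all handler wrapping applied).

Answer: [3, (0, (0))]

Working:
emit(3) @ H1 ⇒ out+=3
tell(0) @ H0 ⇒ log+=0
H0 returns (0, (0))
H1 returns [3, (0, (0))]
= [3, (0, (0))]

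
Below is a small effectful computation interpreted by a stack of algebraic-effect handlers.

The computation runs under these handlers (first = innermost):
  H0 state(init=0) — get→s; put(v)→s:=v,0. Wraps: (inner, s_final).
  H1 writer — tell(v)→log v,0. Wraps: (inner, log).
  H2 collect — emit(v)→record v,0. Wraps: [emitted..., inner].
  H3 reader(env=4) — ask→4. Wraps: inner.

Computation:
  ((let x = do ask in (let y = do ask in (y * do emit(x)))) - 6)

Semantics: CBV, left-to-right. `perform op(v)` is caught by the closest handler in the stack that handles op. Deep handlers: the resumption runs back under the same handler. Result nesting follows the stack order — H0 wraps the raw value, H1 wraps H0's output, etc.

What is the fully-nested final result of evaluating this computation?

Answer: [4, ((-6, 0), ())]

Evaluation trace:
ask @ H3 ⇒ 4
ask @ H3 ⇒ 4
emit(4) @ H2 ⇒ out+=4
H0 returns (-6, 0)
H1 returns ((-6, 0), ())
H2 returns [4, ((-6, 0), ())]
H3 returns [4, ((-6, 0), ())]
= [4, ((-6, 0), ())]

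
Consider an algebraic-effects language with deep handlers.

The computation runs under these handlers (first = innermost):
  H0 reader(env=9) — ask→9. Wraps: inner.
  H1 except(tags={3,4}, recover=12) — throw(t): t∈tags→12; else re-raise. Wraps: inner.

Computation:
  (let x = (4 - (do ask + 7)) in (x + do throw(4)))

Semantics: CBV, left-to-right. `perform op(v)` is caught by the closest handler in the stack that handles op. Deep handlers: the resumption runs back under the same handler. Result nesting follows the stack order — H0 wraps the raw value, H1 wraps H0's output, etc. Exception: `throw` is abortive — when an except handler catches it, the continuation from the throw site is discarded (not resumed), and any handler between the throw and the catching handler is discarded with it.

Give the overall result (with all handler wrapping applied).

Working:
ask @ H0 ⇒ 9
throw(4) @ H1 caught ⇒ 12
= 12

Answer: 12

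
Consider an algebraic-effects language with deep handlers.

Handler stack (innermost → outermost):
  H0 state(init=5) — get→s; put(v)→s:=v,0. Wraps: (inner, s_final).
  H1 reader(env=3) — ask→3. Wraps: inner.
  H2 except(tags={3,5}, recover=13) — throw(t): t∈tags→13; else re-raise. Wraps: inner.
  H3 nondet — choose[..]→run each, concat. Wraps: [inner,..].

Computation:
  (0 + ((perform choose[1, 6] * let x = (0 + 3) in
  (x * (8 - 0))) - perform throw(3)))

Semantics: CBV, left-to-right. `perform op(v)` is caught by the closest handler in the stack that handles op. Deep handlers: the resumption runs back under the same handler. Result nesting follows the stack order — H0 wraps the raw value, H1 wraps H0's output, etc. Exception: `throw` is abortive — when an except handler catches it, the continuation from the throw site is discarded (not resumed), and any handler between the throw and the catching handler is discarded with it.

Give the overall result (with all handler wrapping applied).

Answer: [13, 13]

Step-by-step:
choose[1, 6] @ H3
  branch[0] choose=1:
    throw(3) @ H2 caught ⇒ 13
    H3 returns [13]
  branch[1] choose=6:
    throw(3) @ H2 caught ⇒ 13
    H3 returns [13]
= [13, 13]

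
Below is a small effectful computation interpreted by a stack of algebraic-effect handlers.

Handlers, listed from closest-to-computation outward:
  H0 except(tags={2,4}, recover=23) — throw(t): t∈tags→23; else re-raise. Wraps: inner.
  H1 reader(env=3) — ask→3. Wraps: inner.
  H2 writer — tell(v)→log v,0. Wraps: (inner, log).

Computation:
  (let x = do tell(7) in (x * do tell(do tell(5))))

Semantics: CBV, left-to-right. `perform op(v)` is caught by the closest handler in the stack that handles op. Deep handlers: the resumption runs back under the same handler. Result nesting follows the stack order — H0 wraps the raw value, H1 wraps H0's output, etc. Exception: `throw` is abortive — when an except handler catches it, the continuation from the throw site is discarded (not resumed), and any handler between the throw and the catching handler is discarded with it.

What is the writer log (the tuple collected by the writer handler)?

Answer: (7, 5, 0)

Evaluation trace:
tell(7) @ H2 ⇒ log+=7
tell(5) @ H2 ⇒ log+=5
tell(0) @ H2 ⇒ log+=0
H0 returns 0
H1 returns 0
H2 returns (0, (7, 5, 0))
= (0, (7, 5, 0))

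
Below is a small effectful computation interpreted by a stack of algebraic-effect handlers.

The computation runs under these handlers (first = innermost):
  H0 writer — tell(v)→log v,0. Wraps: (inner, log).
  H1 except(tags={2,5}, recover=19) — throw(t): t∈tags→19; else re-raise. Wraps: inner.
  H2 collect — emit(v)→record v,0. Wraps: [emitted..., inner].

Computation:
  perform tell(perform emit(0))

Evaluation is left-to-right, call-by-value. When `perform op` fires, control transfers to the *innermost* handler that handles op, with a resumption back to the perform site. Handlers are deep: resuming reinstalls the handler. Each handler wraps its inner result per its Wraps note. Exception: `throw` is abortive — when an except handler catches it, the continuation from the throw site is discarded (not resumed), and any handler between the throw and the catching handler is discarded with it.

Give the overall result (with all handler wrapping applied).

Answer: [0, (0, (0))]

Working:
emit(0) @ H2 ⇒ out+=0
tell(0) @ H0 ⇒ log+=0
H0 returns (0, (0))
H1 returns (0, (0))
H2 returns [0, (0, (0))]
= [0, (0, (0))]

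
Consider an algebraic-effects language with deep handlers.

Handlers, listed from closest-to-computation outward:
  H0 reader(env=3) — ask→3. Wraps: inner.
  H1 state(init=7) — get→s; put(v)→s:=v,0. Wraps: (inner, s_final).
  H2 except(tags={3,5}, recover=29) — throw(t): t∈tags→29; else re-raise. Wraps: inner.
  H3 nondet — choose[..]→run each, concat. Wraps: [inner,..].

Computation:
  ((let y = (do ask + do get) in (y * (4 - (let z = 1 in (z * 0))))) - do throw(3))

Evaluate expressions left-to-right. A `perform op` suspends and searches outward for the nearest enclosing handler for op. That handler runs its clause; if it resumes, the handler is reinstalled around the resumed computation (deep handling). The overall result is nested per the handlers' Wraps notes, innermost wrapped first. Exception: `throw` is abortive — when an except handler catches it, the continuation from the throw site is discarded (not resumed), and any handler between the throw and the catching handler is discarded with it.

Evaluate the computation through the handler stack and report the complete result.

Answer: [29]

Step-by-step:
ask @ H0 ⇒ 3
get @ H1 ⇒ 7
throw(3) @ H2 caught ⇒ 29
H3 returns [29]
= [29]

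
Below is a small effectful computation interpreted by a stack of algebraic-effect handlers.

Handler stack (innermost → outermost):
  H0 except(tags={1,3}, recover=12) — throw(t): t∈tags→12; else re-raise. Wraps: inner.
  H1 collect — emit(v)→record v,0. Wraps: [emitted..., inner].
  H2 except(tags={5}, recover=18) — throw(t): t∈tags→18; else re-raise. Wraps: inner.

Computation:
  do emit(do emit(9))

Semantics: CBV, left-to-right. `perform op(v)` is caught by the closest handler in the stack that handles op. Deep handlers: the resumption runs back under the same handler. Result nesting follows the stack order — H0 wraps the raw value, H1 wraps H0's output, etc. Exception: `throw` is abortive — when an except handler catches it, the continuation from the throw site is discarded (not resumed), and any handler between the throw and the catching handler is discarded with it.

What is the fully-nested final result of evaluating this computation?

Working:
emit(9) @ H1 ⇒ out+=9
emit(0) @ H1 ⇒ out+=0
H0 returns 0
H1 returns [9, 0, 0]
H2 returns [9, 0, 0]
= [9, 0, 0]

Answer: [9, 0, 0]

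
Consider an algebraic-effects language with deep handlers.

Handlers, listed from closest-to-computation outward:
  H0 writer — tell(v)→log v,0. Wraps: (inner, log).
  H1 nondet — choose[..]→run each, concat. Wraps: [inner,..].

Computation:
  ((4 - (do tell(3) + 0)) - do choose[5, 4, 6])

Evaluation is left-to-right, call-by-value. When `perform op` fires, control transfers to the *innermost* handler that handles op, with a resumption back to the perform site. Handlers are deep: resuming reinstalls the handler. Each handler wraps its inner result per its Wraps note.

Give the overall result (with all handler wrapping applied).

Working:
tell(3) @ H0 ⇒ log+=3
choose[5, 4, 6] @ H1
  branch[0] choose=5:
    H0 returns (-1, (3))
    H1 returns [(-1, (3))]
  branch[1] choose=4:
    H0 returns (0, (3))
    H1 returns [(0, (3))]
  branch[2] choose=6:
    H0 returns (-2, (3))
    H1 returns [(-2, (3))]
= [(-1, (3)), (0, (3)), (-2, (3))]

Answer: [(-1, (3)), (0, (3)), (-2, (3))]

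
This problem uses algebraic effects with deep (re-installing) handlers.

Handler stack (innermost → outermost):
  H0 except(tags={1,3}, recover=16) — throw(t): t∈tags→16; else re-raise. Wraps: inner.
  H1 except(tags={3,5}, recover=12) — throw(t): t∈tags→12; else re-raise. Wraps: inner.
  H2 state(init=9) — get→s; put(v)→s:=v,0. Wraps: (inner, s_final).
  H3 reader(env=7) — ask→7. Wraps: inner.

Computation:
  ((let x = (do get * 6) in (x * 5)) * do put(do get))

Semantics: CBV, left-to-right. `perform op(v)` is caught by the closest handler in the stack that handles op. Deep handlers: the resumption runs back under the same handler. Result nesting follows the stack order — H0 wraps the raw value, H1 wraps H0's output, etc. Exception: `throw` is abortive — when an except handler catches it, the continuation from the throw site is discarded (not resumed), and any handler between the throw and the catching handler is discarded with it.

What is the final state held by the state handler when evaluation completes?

Answer: 9

Step-by-step:
get @ H2 ⇒ 9
get @ H2 ⇒ 9
put(9) @ H2 ⇒ s:=9
H0 returns 0
H1 returns 0
H2 returns (0, 9)
H3 returns (0, 9)
= (0, 9)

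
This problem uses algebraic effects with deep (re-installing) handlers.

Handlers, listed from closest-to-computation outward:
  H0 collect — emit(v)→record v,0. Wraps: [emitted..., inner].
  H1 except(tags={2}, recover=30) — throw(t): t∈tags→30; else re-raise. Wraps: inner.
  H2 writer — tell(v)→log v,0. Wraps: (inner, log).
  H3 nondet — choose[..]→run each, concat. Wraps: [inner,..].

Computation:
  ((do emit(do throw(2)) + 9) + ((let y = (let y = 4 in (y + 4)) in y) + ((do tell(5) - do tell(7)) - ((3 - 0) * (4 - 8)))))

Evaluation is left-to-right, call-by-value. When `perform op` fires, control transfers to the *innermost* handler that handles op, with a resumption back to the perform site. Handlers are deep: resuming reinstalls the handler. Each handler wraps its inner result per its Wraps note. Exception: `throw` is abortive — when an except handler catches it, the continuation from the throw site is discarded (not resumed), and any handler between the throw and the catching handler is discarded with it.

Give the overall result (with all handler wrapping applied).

Step-by-step:
throw(2) @ H1 caught ⇒ 30
H2 returns (30, ())
H3 returns [(30, ())]
= [(30, ())]

Answer: [(30, ())]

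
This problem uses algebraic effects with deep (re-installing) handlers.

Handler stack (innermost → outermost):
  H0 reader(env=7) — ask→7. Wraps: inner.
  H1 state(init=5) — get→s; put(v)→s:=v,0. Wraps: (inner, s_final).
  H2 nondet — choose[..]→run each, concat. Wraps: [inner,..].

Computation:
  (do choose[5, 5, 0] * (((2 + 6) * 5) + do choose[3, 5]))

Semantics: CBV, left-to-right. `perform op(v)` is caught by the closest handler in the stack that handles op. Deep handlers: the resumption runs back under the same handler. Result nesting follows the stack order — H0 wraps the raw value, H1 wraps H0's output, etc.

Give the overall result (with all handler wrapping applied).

Answer: [(215, 5), (225, 5), (215, 5), (225, 5), (0, 5), (0, 5)]

Step-by-step:
choose[5, 5, 0] @ H2
  branch[0] choose=5:
    choose[3, 5] @ H2
      branch[0] choose=3:
        H0 returns 215
        H1 returns (215, 5)
        H2 returns [(215, 5)]
      branch[1] choose=5:
        H0 returns 225
        H1 returns (225, 5)
        H2 returns [(225, 5)]
  branch[1] choose=5:
    choose[3, 5] @ H2
      branch[0] choose=3:
        H0 returns 215
        H1 returns (215, 5)
        H2 returns [(215, 5)]
      branch[1] choose=5:
        H0 returns 225
        H1 returns (225, 5)
        H2 returns [(225, 5)]
  branch[2] choose=0:
    choose[3, 5] @ H2
      branch[0] choose=3:
        H0 returns 0
        H1 returns (0, 5)
        H2 returns [(0, 5)]
      branch[1] choose=5:
        H0 returns 0
        H1 returns (0, 5)
        H2 returns [(0, 5)]
= [(215, 5), (225, 5), (215, 5), (225, 5), (0, 5), (0, 5)]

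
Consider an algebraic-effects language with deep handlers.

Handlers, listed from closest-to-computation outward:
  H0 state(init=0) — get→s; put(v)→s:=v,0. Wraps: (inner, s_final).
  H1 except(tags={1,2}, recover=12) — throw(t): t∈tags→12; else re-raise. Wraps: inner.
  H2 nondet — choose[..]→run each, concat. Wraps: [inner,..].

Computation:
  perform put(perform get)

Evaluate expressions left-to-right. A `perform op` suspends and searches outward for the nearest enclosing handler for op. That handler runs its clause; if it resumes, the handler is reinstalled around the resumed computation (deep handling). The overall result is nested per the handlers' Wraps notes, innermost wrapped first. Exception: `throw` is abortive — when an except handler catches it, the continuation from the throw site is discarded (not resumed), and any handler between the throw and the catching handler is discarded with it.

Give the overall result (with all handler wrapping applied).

Answer: [(0, 0)]

Working:
get @ H0 ⇒ 0
put(0) @ H0 ⇒ s:=0
H0 returns (0, 0)
H1 returns (0, 0)
H2 returns [(0, 0)]
= [(0, 0)]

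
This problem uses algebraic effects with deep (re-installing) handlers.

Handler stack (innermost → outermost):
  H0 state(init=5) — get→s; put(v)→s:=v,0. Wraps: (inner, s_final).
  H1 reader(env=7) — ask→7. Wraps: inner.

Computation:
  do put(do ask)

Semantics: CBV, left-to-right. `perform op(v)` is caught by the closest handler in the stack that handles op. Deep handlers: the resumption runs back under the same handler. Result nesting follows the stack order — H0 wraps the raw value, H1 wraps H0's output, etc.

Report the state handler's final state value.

Answer: 7

Working:
ask @ H1 ⇒ 7
put(7) @ H0 ⇒ s:=7
H0 returns (0, 7)
H1 returns (0, 7)
= (0, 7)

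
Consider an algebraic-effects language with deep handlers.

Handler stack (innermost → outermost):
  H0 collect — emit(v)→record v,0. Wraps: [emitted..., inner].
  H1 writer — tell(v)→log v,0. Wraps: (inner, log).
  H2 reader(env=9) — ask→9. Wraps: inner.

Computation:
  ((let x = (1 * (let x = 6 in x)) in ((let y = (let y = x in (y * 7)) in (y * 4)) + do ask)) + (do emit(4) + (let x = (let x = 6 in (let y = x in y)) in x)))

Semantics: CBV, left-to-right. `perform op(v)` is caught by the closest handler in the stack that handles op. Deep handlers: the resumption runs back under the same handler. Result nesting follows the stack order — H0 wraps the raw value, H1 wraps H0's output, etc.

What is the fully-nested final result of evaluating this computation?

Working:
ask @ H2 ⇒ 9
emit(4) @ H0 ⇒ out+=4
H0 returns [4, 183]
H1 returns ([4, 183], ())
H2 returns ([4, 183], ())
= ([4, 183], ())

Answer: ([4, 183], ())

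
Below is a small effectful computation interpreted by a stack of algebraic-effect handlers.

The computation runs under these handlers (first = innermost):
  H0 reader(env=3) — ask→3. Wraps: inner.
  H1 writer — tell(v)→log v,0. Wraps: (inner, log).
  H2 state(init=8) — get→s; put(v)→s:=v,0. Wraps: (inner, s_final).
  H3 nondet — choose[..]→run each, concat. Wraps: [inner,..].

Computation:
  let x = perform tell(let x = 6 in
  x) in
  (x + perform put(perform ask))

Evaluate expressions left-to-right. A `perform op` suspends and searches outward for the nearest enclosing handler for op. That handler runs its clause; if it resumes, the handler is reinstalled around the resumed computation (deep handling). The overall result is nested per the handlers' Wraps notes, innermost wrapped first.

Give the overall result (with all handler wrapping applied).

Answer: [((0, (6)), 3)]

Working:
tell(6) @ H1 ⇒ log+=6
ask @ H0 ⇒ 3
put(3) @ H2 ⇒ s:=3
H0 returns 0
H1 returns (0, (6))
H2 returns ((0, (6)), 3)
H3 returns [((0, (6)), 3)]
= [((0, (6)), 3)]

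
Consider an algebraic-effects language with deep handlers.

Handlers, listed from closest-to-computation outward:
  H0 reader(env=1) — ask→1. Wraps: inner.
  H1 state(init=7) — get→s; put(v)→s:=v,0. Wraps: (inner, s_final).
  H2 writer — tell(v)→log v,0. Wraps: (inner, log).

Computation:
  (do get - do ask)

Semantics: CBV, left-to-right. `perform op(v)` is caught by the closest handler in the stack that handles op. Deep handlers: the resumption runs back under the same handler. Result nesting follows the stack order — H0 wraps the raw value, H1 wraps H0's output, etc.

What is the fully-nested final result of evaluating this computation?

Answer: ((6, 7), ())

Evaluation trace:
get @ H1 ⇒ 7
ask @ H0 ⇒ 1
H0 returns 6
H1 returns (6, 7)
H2 returns ((6, 7), ())
= ((6, 7), ())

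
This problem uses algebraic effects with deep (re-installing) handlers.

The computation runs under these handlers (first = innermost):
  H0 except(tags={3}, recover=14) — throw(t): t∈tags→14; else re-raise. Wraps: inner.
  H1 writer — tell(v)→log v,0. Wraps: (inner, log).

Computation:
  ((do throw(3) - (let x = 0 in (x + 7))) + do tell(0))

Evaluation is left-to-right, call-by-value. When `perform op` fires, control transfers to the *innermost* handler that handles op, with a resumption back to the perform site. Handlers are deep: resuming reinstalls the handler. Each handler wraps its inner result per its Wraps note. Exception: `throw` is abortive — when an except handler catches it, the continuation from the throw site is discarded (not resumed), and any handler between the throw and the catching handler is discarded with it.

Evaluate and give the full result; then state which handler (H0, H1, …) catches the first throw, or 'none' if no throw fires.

Answer: (14, ()) ; first throw caught by: H0

Working:
throw(3) @ H0 caught ⇒ 14
H1 returns (14, ())
= (14, ())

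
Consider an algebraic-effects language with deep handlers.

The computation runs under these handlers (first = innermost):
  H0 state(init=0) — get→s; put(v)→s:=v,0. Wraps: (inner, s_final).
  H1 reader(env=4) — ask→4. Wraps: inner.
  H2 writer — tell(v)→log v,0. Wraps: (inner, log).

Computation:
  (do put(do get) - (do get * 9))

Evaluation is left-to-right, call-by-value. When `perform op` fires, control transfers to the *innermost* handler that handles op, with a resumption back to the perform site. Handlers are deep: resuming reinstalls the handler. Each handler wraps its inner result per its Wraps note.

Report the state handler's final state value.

Answer: 0

Step-by-step:
get @ H0 ⇒ 0
put(0) @ H0 ⇒ s:=0
get @ H0 ⇒ 0
H0 returns (0, 0)
H1 returns (0, 0)
H2 returns ((0, 0), ())
= ((0, 0), ())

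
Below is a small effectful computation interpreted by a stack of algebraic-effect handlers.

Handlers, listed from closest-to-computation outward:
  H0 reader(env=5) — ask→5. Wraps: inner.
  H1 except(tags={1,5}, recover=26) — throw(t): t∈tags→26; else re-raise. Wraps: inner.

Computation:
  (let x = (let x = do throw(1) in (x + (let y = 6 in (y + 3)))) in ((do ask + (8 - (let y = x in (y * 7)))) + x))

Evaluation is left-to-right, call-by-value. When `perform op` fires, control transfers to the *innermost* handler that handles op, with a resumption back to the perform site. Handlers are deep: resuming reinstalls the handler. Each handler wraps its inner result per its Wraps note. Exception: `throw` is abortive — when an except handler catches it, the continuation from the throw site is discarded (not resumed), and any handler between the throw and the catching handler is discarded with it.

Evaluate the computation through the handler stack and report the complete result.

Working:
throw(1) @ H1 caught ⇒ 26
= 26

Answer: 26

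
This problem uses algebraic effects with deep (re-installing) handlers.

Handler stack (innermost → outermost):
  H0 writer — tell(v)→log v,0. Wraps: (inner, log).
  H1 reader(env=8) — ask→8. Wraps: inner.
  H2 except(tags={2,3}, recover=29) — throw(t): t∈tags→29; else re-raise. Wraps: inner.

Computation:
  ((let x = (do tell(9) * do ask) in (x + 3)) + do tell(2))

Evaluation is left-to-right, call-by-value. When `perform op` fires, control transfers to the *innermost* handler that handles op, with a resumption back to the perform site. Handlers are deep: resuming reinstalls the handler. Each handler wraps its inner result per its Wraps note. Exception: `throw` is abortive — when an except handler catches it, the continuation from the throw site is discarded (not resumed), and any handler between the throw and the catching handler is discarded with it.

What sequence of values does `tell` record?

Step-by-step:
tell(9) @ H0 ⇒ log+=9
ask @ H1 ⇒ 8
tell(2) @ H0 ⇒ log+=2
H0 returns (3, (9, 2))
H1 returns (3, (9, 2))
H2 returns (3, (9, 2))
= (3, (9, 2))

Answer: (9, 2)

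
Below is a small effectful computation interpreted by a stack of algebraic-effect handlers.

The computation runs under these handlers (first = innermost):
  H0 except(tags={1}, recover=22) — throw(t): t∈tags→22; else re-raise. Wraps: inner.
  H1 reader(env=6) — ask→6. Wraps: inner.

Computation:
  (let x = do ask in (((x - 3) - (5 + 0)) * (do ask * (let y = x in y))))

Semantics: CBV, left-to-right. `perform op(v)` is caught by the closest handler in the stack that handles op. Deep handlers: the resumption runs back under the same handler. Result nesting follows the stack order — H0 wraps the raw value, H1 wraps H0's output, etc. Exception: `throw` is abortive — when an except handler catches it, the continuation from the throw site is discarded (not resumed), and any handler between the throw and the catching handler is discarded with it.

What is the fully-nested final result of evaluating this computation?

Answer: -72

Evaluation trace:
ask @ H1 ⇒ 6
ask @ H1 ⇒ 6
H0 returns -72
H1 returns -72
= -72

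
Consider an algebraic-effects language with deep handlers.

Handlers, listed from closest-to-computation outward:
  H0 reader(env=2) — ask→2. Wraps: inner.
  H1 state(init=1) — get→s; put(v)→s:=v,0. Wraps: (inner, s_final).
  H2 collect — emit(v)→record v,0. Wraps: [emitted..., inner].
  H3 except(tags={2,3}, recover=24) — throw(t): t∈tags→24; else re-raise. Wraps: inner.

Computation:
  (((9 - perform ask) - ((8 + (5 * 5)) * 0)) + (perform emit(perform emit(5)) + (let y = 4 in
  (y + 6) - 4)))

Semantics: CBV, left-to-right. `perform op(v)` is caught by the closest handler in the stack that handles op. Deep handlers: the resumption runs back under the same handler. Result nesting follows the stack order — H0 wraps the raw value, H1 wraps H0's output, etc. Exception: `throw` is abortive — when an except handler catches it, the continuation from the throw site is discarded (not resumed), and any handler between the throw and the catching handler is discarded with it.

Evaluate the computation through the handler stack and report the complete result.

Working:
ask @ H0 ⇒ 2
emit(5) @ H2 ⇒ out+=5
emit(0) @ H2 ⇒ out+=0
H0 returns 13
H1 returns (13, 1)
H2 returns [5, 0, (13, 1)]
H3 returns [5, 0, (13, 1)]
= [5, 0, (13, 1)]

Answer: [5, 0, (13, 1)]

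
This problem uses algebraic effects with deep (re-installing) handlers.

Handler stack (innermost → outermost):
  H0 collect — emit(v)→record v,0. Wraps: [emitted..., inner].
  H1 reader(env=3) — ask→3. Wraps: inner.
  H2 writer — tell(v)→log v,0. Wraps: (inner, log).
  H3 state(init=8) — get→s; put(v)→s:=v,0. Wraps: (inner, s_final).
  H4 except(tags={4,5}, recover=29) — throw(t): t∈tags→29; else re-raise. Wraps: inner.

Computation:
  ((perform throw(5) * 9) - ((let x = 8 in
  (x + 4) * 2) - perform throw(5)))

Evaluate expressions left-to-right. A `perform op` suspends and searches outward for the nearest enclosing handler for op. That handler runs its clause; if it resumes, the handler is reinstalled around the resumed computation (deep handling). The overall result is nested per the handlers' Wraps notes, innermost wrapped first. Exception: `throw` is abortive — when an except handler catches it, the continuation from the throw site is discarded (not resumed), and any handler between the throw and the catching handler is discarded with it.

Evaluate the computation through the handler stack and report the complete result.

Evaluation trace:
throw(5) @ H4 caught ⇒ 29
= 29

Answer: 29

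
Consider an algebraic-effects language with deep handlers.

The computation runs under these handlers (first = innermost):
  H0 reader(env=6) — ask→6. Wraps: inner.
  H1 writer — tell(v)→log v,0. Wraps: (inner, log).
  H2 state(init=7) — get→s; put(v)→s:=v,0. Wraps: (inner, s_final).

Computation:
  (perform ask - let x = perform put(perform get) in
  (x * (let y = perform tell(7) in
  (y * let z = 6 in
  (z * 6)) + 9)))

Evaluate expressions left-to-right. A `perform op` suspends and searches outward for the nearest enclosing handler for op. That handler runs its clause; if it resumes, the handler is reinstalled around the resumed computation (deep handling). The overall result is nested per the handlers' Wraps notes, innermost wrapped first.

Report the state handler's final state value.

Answer: 7

Evaluation trace:
ask @ H0 ⇒ 6
get @ H2 ⇒ 7
put(7) @ H2 ⇒ s:=7
tell(7) @ H1 ⇒ log+=7
H0 returns 6
H1 returns (6, (7))
H2 returns ((6, (7)), 7)
= ((6, (7)), 7)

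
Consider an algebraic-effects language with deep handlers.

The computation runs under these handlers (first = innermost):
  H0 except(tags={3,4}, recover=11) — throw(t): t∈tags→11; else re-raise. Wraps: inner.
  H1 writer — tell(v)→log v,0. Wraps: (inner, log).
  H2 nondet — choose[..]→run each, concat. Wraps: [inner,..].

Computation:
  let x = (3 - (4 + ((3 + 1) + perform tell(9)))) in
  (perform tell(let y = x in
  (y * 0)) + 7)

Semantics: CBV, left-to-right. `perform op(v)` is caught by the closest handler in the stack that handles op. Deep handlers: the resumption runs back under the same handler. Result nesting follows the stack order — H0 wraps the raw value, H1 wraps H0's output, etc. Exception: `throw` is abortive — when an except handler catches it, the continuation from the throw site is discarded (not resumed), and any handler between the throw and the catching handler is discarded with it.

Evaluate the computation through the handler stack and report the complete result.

Step-by-step:
tell(9) @ H1 ⇒ log+=9
tell(0) @ H1 ⇒ log+=0
H0 returns 7
H1 returns (7, (9, 0))
H2 returns [(7, (9, 0))]
= [(7, (9, 0))]

Answer: [(7, (9, 0))]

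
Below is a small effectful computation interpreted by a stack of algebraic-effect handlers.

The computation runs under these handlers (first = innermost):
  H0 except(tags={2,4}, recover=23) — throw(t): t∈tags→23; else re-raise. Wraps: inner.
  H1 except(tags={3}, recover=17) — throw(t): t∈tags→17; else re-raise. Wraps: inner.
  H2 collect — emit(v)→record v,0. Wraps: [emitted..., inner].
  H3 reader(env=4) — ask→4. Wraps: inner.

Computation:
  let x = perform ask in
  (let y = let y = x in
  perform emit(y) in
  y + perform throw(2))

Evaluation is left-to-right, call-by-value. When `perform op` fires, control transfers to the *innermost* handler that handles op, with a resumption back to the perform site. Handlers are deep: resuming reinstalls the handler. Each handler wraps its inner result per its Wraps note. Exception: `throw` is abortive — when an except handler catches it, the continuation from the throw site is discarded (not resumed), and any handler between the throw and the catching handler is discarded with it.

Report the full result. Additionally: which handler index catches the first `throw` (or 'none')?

Evaluation trace:
ask @ H3 ⇒ 4
emit(4) @ H2 ⇒ out+=4
throw(2) @ H0 caught ⇒ 23
H1 returns 23
H2 returns [4, 23]
H3 returns [4, 23]
= [4, 23]

Answer: [4, 23] ; first throw caught by: H0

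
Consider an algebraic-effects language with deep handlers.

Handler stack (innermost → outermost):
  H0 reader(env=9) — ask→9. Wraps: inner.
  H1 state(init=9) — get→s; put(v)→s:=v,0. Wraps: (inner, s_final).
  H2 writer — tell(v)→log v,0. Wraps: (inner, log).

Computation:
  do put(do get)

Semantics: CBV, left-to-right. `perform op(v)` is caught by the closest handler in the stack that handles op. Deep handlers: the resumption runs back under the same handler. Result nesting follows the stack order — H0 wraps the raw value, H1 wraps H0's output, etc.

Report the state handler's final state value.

Evaluation trace:
get @ H1 ⇒ 9
put(9) @ H1 ⇒ s:=9
H0 returns 0
H1 returns (0, 9)
H2 returns ((0, 9), ())
= ((0, 9), ())

Answer: 9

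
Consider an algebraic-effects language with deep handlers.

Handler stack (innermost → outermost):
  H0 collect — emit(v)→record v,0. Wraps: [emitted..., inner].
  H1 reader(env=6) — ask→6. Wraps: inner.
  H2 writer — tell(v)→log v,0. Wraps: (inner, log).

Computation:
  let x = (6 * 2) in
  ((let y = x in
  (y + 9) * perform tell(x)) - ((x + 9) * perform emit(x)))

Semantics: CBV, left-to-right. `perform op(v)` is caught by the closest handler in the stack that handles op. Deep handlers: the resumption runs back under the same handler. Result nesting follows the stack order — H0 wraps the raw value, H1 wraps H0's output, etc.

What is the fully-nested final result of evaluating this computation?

Working:
tell(12) @ H2 ⇒ log+=12
emit(12) @ H0 ⇒ out+=12
H0 returns [12, 0]
H1 returns [12, 0]
H2 returns ([12, 0], (12))
= ([12, 0], (12))

Answer: ([12, 0], (12))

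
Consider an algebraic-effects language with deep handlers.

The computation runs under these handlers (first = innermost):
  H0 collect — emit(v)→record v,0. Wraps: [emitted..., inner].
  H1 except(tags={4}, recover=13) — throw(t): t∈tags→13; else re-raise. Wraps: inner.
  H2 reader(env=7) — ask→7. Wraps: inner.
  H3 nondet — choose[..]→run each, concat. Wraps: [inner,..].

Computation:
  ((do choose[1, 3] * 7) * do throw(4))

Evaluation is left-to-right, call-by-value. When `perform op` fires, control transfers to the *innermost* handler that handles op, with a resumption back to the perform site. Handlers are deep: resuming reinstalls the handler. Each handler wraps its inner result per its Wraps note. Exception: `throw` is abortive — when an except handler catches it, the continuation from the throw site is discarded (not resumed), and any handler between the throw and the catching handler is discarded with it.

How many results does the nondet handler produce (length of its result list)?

Answer: 2

Evaluation trace:
choose[1, 3] @ H3
  branch[0] choose=1:
    throw(4) @ H1 caught ⇒ 13
    H2 returns 13
    H3 returns [13]
  branch[1] choose=3:
    throw(4) @ H1 caught ⇒ 13
    H2 returns 13
    H3 returns [13]
= [13, 13]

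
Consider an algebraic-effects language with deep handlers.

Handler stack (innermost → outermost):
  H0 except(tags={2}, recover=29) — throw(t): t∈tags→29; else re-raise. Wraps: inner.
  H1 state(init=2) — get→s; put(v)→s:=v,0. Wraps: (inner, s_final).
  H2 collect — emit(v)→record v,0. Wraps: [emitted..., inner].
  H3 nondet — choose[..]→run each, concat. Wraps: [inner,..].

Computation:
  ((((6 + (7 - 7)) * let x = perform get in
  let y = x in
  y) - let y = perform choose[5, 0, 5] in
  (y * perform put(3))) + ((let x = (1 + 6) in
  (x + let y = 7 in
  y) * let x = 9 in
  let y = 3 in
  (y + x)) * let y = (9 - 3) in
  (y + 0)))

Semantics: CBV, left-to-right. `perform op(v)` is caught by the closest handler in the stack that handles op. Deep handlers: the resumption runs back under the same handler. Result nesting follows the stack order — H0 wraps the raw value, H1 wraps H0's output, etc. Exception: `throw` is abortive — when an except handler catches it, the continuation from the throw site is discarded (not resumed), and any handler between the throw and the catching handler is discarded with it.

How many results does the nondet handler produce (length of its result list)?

Step-by-step:
get @ H1 ⇒ 2
choose[5, 0, 5] @ H3
  branch[0] choose=5:
    put(3) @ H1 ⇒ s:=3
    H0 returns 1020
    H1 returns (1020, 3)
    H2 returns [(1020, 3)]
    H3 returns [[(1020, 3)]]
  branch[1] choose=0:
    put(3) @ H1 ⇒ s:=3
    H0 returns 1020
    H1 returns (1020, 3)
    H2 returns [(1020, 3)]
    H3 returns [[(1020, 3)]]
  branch[2] choose=5:
    put(3) @ H1 ⇒ s:=3
    H0 returns 1020
    H1 returns (1020, 3)
    H2 returns [(1020, 3)]
    H3 returns [[(1020, 3)]]
= [[(1020, 3)], [(1020, 3)], [(1020, 3)]]

Answer: 3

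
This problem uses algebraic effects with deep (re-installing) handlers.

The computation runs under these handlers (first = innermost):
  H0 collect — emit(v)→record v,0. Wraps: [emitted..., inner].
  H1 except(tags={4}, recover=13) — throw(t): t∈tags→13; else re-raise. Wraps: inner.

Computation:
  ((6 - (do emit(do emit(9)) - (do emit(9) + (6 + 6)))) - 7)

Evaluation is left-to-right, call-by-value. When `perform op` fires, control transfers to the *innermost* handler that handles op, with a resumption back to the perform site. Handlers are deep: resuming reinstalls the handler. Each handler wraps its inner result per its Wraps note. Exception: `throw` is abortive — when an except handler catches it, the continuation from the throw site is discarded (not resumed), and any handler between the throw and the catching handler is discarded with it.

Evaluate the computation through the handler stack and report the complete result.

Answer: [9, 0, 9, 11]

Working:
emit(9) @ H0 ⇒ out+=9
emit(0) @ H0 ⇒ out+=0
emit(9) @ H0 ⇒ out+=9
H0 returns [9, 0, 9, 11]
H1 returns [9, 0, 9, 11]
= [9, 0, 9, 11]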